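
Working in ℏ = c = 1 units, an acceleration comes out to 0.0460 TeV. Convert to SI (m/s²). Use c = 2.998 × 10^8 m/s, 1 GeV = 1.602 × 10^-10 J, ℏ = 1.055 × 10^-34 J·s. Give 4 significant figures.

Acceleration is [L]/[T]² = c·[E]/ℏ.
1 GeV → c/ℏ × (1 GeV in J) = 4.552 × 10^32 m/s².
Convert the energy scale: 0.0460 TeV = 46 GeV.
Result: 46 × 4.552 × 10^32 = 2.094 × 10^34 m/s².

2.094 × 10^34 m/s²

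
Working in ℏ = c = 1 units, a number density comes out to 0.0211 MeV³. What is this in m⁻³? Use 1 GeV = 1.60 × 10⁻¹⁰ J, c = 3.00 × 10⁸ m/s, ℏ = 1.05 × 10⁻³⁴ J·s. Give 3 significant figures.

Number density is [L]⁻³ = [E]³/(ℏc)³.
1 GeV³ → 1/(ℏc)³ × (1 GeV in J)³ = 1.31 × 10⁴⁷ m⁻³.
Convert the energy scale: 0.0211 MeV³ = 2.11 × 10⁻¹¹ GeV³.
Result: 2.11 × 10⁻¹¹ × 1.31 × 10⁴⁷ = 2.77 × 10³⁶ m⁻³.

2.77 × 10³⁶ m⁻³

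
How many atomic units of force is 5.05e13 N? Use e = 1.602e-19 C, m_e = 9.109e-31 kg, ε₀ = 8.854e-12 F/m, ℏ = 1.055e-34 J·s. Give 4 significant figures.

atomic unit of force: F_au = E_h/a₀ = m_e²e⁶/((4πε₀)³ℏ⁴) = 8.220e-8 N.
5.05e13 / 8.220e-8 = 6.144e20

6.144e20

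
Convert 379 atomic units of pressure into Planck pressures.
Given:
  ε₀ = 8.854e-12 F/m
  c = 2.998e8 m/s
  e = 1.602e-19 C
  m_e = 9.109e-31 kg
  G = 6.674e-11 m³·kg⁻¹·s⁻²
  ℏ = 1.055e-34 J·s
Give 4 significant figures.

atomic unit of pressure: P_au = E_h/a₀³ = m_e⁴e¹⁰/((4πε₀)⁵ℏ⁸) = 2.929e13 Pa
Planck pressure: p_P = c⁷/(ℏG²) = 4.632e113 Pa
379 × 2.929e13 / 4.632e113 = 2.397e-98

2.397e-98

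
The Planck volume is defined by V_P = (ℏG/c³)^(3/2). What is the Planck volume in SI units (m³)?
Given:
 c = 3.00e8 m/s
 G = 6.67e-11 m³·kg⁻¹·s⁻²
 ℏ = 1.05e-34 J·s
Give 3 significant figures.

V_P = (ℏG/c³)^(3/2)
  = √(1.75e-209)
  = 4.18e-105 m³

4.18e-105 m³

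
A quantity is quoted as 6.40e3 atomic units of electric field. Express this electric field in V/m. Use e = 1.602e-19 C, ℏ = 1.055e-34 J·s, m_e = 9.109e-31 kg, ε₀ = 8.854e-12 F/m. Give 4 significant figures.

One atomic unit of electric field: E_au = E_h/(e a₀) = m_e²e⁵/((4πε₀)³ℏ⁴) = 5.131e11 V/m.
6.40e3 × 5.131e11 V/m = 3.284e15 V/m

3.284e15 V/m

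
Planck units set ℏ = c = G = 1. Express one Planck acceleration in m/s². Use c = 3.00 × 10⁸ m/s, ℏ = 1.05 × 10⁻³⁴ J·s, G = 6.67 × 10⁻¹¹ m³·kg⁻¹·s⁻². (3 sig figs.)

5.59 × 10⁵¹ m/s²

Dimensional analysis gives a_P = √(c⁷/(ℏG)).
  = √(3.12 × 10¹⁰³)
  = 5.59 × 10⁵¹ m/s²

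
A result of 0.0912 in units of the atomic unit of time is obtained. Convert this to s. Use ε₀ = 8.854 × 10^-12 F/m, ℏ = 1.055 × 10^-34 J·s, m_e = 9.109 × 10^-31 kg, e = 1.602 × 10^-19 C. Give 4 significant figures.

One atomic unit of time: τ_au = (4πε₀)²ℏ³/(m_e e⁴) = 2.423 × 10^-17 s.
0.0912 × 2.423 × 10^-17 s = 2.210 × 10^-18 s

2.210 × 10^-18 s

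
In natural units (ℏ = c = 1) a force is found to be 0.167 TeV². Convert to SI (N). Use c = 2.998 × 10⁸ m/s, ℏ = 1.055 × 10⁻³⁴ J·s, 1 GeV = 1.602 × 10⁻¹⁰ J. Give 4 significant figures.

Force is [E]/[L] = [E]²/(ℏc); restore (ℏc)⁻¹.
1 GeV² → 1/(ℏc) × (1 GeV in J)² = 8.114 × 10⁵ N.
Convert the energy scale: 0.167 TeV² = 1.67 × 10⁵ GeV².
Result: 1.67 × 10⁵ × 8.114 × 10⁵ = 1.355 × 10¹¹ N.

1.355 × 10¹¹ N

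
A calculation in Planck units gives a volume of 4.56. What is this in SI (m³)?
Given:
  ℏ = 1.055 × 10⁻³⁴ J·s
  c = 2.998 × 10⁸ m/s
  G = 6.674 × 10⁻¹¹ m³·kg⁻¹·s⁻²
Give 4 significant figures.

One Planck volume: V_P = (ℏG/c³)^(3/2) = 4.224 × 10⁻¹⁰⁵ m³.
4.56 × 4.224 × 10⁻¹⁰⁵ m³ = 1.926 × 10⁻¹⁰⁴ m³

1.926 × 10⁻¹⁰⁴ m³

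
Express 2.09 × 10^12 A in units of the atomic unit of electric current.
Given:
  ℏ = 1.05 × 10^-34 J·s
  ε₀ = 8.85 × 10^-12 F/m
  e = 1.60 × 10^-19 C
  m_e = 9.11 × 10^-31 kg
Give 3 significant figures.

3.13 × 10^14

atomic unit of electric current: I_au = e E_h/ℏ = m_e e⁵/((4πε₀)²ℏ³) = 6.67 × 10^-3 A.
2.09 × 10^12 / 6.67 × 10^-3 = 3.13 × 10^14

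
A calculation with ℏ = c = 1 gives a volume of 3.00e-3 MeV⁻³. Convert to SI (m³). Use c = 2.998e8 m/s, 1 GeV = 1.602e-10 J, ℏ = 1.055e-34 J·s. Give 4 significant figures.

2.309e-41 m³

Volume is [L]³ = [E]⁻³·(ℏc)³.
1 GeV⁻³ → (ℏc)³ × (1 GeV in J)⁻³ = 7.696e-48 m³.
Convert the energy scale: 3.00e-3 MeV⁻³ = 3.00e6 GeV⁻³.
Result: 3.00e6 × 7.696e-48 = 2.309e-41 m³.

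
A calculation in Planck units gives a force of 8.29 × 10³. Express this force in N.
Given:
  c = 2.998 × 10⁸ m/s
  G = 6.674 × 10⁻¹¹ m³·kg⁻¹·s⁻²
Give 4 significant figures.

1.003 × 10⁴⁸ N

One Planck force: F_P = c⁴/G = 1.210 × 10⁴⁴ N.
8.29 × 10³ × 1.210 × 10⁴⁴ N = 1.003 × 10⁴⁸ N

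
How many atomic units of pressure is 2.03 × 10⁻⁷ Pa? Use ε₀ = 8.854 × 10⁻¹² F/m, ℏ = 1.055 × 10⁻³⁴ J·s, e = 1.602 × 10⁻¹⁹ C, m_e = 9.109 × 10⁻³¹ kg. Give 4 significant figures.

atomic unit of pressure: P_au = E_h/a₀³ = m_e⁴e¹⁰/((4πε₀)⁵ℏ⁸) = 2.929 × 10¹³ Pa.
2.03 × 10⁻⁷ / 2.929 × 10¹³ = 6.930 × 10⁻²¹

6.930 × 10⁻²¹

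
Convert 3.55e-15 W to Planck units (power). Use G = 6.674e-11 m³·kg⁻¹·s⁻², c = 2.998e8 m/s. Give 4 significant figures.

Planck power: P_P = c⁵/G = 3.629e52 W.
3.55e-15 / 3.629e52 = 9.783e-68

9.783e-68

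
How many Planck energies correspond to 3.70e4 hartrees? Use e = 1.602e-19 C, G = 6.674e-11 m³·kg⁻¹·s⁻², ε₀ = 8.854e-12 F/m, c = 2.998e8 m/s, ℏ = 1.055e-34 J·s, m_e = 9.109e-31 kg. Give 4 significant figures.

hartree: E_h = m_e e⁴/(4πε₀ℏ)² = 4.354e-18 J
Planck energy: E_P = √(ℏc⁵/G) = 1.957e9 J
3.70e4 × 4.354e-18 / 1.957e9 = 8.234e-23

8.234e-23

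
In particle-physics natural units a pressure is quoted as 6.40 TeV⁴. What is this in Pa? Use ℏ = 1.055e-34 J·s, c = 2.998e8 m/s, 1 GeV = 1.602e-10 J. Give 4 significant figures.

1.332e50 Pa

Pressure is [E]/[L]³ = [E]⁴/(ℏc)³.
1 GeV⁴ → 1/(ℏc)³ × (1 GeV in J)⁴ = 2.082e37 Pa.
Convert the energy scale: 6.40 TeV⁴ = 6.40e12 GeV⁴.
Result: 6.40e12 × 2.082e37 = 1.332e50 Pa.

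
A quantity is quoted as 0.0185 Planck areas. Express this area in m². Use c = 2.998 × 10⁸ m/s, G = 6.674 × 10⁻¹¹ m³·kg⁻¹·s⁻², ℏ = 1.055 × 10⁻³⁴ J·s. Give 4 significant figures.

4.834 × 10⁻⁷² m²

One Planck area: A_P = ℏG/c³ = 2.613 × 10⁻⁷⁰ m².
0.0185 × 2.613 × 10⁻⁷⁰ m² = 4.834 × 10⁻⁷² m²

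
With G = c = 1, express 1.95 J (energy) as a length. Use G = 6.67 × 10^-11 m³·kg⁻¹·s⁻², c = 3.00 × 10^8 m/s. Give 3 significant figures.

1.61 × 10^-44 m

Energy → length via G/c⁴.
1.95 J × (G/c⁴) = 1.61 × 10^-44 m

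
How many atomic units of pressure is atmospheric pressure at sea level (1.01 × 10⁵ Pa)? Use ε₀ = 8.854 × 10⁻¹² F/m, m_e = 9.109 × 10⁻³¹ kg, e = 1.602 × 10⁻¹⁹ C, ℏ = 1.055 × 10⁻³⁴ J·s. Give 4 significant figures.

3.448 × 10⁻⁹

atomic unit of pressure: P_au = E_h/a₀³ = m_e⁴e¹⁰/((4πε₀)⁵ℏ⁸) = 2.929 × 10¹³ Pa.
1.01 × 10⁵ / 2.929 × 10¹³ = 3.448 × 10⁻⁹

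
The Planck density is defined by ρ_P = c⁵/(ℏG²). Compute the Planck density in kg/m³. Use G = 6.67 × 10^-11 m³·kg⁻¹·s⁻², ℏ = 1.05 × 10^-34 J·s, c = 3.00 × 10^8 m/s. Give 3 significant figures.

ρ_P = c⁵/(ℏG²)
  = 2.43 × 10^42 / 4.67 × 10^-55
  = 5.20 × 10^96 kg/m³

5.20 × 10^96 kg/m³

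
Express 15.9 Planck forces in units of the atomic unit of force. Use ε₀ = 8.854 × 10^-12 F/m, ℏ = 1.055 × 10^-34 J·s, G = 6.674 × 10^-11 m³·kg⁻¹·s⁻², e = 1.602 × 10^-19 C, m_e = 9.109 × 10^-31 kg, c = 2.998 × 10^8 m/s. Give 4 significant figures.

Planck force: F_P = c⁴/G = 1.210 × 10^44 N
atomic unit of force: F_au = E_h/a₀ = m_e²e⁶/((4πε₀)³ℏ⁴) = 8.220 × 10^-8 N
15.9 × 1.210 × 10^44 / 8.220 × 10^-8 = 2.341 × 10^52

2.341 × 10^52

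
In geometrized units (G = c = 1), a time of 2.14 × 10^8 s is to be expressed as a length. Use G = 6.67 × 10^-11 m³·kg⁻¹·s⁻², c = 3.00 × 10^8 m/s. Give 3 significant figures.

Time → length via c.
2.14 × 10^8 s × (c) = 6.42 × 10^16 m

6.42 × 10^16 m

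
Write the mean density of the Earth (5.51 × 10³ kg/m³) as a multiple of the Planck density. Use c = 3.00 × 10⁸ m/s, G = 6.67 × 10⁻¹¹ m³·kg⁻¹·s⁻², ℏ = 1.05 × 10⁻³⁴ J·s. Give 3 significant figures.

1.06 × 10⁻⁹³

Planck density: ρ_P = c⁵/(ℏG²) = 5.20 × 10⁹⁶ kg/m³.
5.51 × 10³ / 5.20 × 10⁹⁶ = 1.06 × 10⁻⁹³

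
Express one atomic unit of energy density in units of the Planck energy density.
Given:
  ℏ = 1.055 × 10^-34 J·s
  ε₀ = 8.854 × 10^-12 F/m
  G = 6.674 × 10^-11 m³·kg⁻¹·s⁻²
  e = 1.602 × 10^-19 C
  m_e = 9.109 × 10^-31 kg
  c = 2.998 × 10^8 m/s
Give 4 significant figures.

6.323 × 10^-101

atomic unit of energy density: u_au = E_h/a₀³ = m_e⁴e¹⁰/((4πε₀)⁵ℏ⁸) = 2.929 × 10^13 J/m³
Planck energy density: u_P = c⁷/(ℏG²) = 4.632 × 10^113 J/m³
ratio = 2.929 × 10^13 / 4.632 × 10^113 = 6.323 × 10^-101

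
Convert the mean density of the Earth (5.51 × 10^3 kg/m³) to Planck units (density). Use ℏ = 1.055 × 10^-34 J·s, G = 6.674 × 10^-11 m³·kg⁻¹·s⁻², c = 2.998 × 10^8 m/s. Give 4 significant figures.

Planck density: ρ_P = c⁵/(ℏG²) = 5.154 × 10^96 kg/m³.
5.51 × 10^3 / 5.154 × 10^96 = 1.069 × 10^-93

1.069 × 10^-93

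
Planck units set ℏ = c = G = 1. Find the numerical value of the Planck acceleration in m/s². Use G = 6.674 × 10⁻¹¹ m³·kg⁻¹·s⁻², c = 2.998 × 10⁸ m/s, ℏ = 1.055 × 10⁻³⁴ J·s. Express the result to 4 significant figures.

From ℏ = c = G = 1 the acceleration scale is a_P = √(c⁷/(ℏG)).
  = √(3.092 × 10¹⁰³)
  = 5.560 × 10⁵¹ m/s²

5.560 × 10⁵¹ m/s²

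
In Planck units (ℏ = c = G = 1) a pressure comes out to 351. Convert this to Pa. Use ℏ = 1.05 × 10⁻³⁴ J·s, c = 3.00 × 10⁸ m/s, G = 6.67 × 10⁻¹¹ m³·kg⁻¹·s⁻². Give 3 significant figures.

One Planck pressure: p_P = c⁷/(ℏG²) = 4.68 × 10¹¹³ Pa.
351 × 4.68 × 10¹¹³ Pa = 1.64 × 10¹¹⁶ Pa

1.64 × 10¹¹⁶ Pa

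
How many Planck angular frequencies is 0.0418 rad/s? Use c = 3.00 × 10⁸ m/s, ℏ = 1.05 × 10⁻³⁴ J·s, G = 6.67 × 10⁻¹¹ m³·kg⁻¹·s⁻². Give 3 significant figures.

2.24 × 10⁻⁴⁵

Planck angular frequency: ω_P = √(c⁵/(ℏG)) = 1.86 × 10⁴³ rad/s.
0.0418 / 1.86 × 10⁴³ = 2.24 × 10⁻⁴⁵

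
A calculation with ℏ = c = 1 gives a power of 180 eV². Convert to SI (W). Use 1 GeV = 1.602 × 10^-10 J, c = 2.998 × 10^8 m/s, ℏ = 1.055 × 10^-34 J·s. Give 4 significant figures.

0.04379 W

Power is [E]/[T] = [E]²/ℏ.
1 GeV² → 1/ℏ × (1 GeV in J)² = 2.433 × 10^14 W.
Convert the energy scale: 180 eV² = 1.80 × 10^-16 GeV².
Result: 1.80 × 10^-16 × 2.433 × 10^14 = 0.04379 W.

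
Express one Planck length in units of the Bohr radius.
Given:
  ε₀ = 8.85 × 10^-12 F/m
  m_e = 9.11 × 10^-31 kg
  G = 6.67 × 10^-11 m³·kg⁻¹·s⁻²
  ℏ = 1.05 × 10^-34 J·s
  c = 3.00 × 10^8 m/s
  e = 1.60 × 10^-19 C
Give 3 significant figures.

3.06 × 10^-25

Planck length: ℓ_P = √(ℏG/c³) = 1.61 × 10^-35 m
Bohr radius: a₀ = 4πε₀ℏ²/(m_e e²) = 5.26 × 10^-11 m
ratio = 1.61 × 10^-35 / 5.26 × 10^-11 = 3.06 × 10^-25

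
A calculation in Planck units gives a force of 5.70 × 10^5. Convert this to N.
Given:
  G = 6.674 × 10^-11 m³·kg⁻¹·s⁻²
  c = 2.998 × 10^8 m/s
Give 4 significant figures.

One Planck force: F_P = c⁴/G = 1.210 × 10^44 N.
5.70 × 10^5 × 1.210 × 10^44 N = 6.899 × 10^49 N

6.899 × 10^49 N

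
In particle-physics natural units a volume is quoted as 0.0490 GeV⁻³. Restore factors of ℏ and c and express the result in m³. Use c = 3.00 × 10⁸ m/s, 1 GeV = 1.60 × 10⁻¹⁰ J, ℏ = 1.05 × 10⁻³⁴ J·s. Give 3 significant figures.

Volume is [L]³ = [E]⁻³·(ℏc)³.
1 GeV⁻³ → (ℏc)³ × (1 GeV in J)⁻³ = 7.63 × 10⁻⁴⁸ m³.
Result: 0.0490 × 7.63 × 10⁻⁴⁸ = 3.74 × 10⁻⁴⁹ m³.

3.74 × 10⁻⁴⁹ m³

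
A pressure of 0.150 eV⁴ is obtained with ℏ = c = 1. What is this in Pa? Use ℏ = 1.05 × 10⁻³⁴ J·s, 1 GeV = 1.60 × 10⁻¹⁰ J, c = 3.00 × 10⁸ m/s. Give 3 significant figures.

3.15 Pa

Pressure is [E]/[L]³ = [E]⁴/(ℏc)³.
1 GeV⁴ → 1/(ℏc)³ × (1 GeV in J)⁴ = 2.10 × 10³⁷ Pa.
Convert the energy scale: 0.150 eV⁴ = 1.50 × 10⁻³⁷ GeV⁴.
Result: 1.50 × 10⁻³⁷ × 2.10 × 10³⁷ = 3.15 Pa.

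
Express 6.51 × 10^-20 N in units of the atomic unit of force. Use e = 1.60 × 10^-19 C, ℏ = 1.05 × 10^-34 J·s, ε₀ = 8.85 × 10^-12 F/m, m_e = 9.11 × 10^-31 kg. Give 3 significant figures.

7.82 × 10^-13

atomic unit of force: F_au = E_h/a₀ = m_e²e⁶/((4πε₀)³ℏ⁴) = 8.33 × 10^-8 N.
6.51 × 10^-20 / 8.33 × 10^-8 = 7.82 × 10^-13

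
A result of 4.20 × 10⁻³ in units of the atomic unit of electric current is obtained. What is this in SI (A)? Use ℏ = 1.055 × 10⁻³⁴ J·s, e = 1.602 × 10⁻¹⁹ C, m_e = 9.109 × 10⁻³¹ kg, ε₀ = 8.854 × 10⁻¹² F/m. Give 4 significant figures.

2.777 × 10⁻⁵ A

One atomic unit of electric current: I_au = e E_h/ℏ = m_e e⁵/((4πε₀)²ℏ³) = 6.612 × 10⁻³ A.
4.20 × 10⁻³ × 6.612 × 10⁻³ A = 2.777 × 10⁻⁵ A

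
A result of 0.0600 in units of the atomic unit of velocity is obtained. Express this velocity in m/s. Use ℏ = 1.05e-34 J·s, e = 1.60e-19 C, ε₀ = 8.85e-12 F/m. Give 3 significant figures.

1.32e5 m/s

One atomic unit of velocity: v_au = e²/(4πε₀ℏ) = 2.19e6 m/s.
0.0600 × 2.19e6 m/s = 1.32e5 m/s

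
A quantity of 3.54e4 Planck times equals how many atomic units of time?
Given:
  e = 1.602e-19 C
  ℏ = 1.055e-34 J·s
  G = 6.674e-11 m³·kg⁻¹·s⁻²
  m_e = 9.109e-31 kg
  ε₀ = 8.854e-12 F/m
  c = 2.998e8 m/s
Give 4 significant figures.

Planck time: t_P = √(ℏG/c⁵) = 5.392e-44 s
atomic unit of time: τ_au = (4πε₀)²ℏ³/(m_e e⁴) = 2.423e-17 s
3.54e4 × 5.392e-44 / 2.423e-17 = 7.878e-23

7.878e-23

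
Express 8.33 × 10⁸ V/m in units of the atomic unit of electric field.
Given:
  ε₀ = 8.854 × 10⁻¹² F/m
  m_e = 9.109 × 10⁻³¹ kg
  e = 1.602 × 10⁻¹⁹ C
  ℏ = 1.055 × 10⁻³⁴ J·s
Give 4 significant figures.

atomic unit of electric field: E_au = E_h/(e a₀) = m_e²e⁵/((4πε₀)³ℏ⁴) = 5.131 × 10¹¹ V/m.
8.33 × 10⁸ / 5.131 × 10¹¹ = 1.623 × 10⁻³

1.623 × 10⁻³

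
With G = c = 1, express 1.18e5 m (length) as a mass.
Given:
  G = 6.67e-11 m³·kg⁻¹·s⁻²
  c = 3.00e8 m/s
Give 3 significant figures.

Length → mass via c²/G.
1.18e5 m × (c²/G) = 1.59e32 kg

1.59e32 kg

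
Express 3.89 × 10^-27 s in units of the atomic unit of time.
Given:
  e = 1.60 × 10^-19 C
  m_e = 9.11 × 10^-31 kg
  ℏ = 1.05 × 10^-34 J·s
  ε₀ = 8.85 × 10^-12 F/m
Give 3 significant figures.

1.62 × 10^-10

atomic unit of time: τ_au = (4πε₀)²ℏ³/(m_e e⁴) = 2.40 × 10^-17 s.
3.89 × 10^-27 / 2.40 × 10^-17 = 1.62 × 10^-10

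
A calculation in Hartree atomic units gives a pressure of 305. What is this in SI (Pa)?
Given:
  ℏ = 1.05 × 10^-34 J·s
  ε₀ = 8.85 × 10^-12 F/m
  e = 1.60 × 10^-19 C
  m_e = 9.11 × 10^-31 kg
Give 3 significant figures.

One atomic unit of pressure: P_au = E_h/a₀³ = m_e⁴e¹⁰/((4πε₀)⁵ℏ⁸) = 3.01 × 10^13 Pa.
305 × 3.01 × 10^13 Pa = 9.19 × 10^15 Pa

9.19 × 10^15 Pa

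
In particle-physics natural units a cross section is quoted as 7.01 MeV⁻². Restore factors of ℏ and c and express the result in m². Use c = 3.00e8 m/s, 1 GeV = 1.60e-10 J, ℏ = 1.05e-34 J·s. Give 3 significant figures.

2.72e-25 m²

Area is [L]² = [E]⁻²·(ℏc)²; restore (ℏc)².
1 GeV⁻² → (ℏc)² × (1 GeV in J)⁻² = 3.88e-32 m².
Convert the energy scale: 7.01 MeV⁻² = 7.01e6 GeV⁻².
Result: 7.01e6 × 3.88e-32 = 2.72e-25 m².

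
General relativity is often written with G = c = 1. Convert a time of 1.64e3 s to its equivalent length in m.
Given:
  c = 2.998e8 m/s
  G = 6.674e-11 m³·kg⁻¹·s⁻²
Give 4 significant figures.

4.917e11 m

Time → length via c.
1.64e3 s × (c) = 4.917e11 m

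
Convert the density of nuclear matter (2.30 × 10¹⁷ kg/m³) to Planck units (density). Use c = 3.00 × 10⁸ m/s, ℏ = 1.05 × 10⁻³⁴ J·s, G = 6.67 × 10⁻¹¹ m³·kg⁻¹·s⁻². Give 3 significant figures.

Planck density: ρ_P = c⁵/(ℏG²) = 5.20 × 10⁹⁶ kg/m³.
2.30 × 10¹⁷ / 5.20 × 10⁹⁶ = 4.42 × 10⁻⁸⁰

4.42 × 10⁻⁸⁰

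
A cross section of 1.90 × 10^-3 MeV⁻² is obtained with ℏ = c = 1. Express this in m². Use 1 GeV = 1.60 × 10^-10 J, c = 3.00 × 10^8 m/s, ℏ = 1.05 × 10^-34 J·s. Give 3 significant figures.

7.36 × 10^-29 m²

Area is [L]² = [E]⁻²·(ℏc)²; restore (ℏc)².
1 GeV⁻² → (ℏc)² × (1 GeV in J)⁻² = 3.88 × 10^-32 m².
Convert the energy scale: 1.90 × 10^-3 MeV⁻² = 1.90 × 10^3 GeV⁻².
Result: 1.90 × 10^3 × 3.88 × 10^-32 = 7.36 × 10^-29 m².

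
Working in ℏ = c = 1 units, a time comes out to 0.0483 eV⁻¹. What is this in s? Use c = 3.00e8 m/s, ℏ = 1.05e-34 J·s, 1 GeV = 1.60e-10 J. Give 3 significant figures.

3.17e-17 s

A time is [E]⁻¹ in ℏ=c=1; restore one factor of ℏ.
1 GeV⁻¹ → ℏ × (1 GeV in J)⁻¹ = 6.56e-25 s.
Convert the energy scale: 0.0483 eV⁻¹ = 4.83e7 GeV⁻¹.
Result: 4.83e7 × 6.56e-25 = 3.17e-17 s.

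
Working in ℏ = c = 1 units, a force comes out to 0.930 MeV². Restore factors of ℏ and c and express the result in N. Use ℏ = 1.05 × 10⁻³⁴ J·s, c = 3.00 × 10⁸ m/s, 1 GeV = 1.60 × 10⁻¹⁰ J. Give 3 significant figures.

Force is [E]/[L] = [E]²/(ℏc); restore (ℏc)⁻¹.
1 GeV² → 1/(ℏc) × (1 GeV in J)² = 8.13 × 10⁵ N.
Convert the energy scale: 0.930 MeV² = 9.30 × 10⁻⁷ GeV².
Result: 9.30 × 10⁻⁷ × 8.13 × 10⁵ = 0.756 N.

0.756 N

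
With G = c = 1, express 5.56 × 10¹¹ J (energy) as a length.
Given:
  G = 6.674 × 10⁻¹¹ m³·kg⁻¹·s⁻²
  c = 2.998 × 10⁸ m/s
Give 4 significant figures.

4.593 × 10⁻³³ m

Energy → length via G/c⁴.
5.56 × 10¹¹ J × (G/c⁴) = 4.593 × 10⁻³³ m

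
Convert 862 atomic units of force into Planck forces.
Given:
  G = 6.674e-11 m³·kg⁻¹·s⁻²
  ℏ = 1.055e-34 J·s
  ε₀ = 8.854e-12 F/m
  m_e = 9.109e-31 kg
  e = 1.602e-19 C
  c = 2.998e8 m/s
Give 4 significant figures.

5.854e-49

atomic unit of force: F_au = E_h/a₀ = m_e²e⁶/((4πε₀)³ℏ⁴) = 8.220e-8 N
Planck force: F_P = c⁴/G = 1.210e44 N
862 × 8.220e-8 / 1.210e44 = 5.854e-49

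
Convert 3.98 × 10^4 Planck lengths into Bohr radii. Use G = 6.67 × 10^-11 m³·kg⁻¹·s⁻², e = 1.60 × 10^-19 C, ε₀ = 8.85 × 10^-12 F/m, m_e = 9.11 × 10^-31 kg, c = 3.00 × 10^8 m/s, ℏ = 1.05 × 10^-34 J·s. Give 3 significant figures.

Planck length: ℓ_P = √(ℏG/c³) = 1.61 × 10^-35 m
Bohr radius: a₀ = 4πε₀ℏ²/(m_e e²) = 5.26 × 10^-11 m
3.98 × 10^4 × 1.61 × 10^-35 / 5.26 × 10^-11 = 1.22 × 10^-20

1.22 × 10^-20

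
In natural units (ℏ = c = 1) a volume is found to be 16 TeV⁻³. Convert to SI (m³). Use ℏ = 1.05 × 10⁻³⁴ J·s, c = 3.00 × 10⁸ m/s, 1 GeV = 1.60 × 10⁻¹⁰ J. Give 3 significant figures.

Volume is [L]³ = [E]⁻³·(ℏc)³.
1 GeV⁻³ → (ℏc)³ × (1 GeV in J)⁻³ = 7.63 × 10⁻⁴⁸ m³.
Convert the energy scale: 16 TeV⁻³ = 1.60 × 10⁻⁸ GeV⁻³.
Result: 1.60 × 10⁻⁸ × 7.63 × 10⁻⁴⁸ = 1.22 × 10⁻⁵⁵ m³.

1.22 × 10⁻⁵⁵ m³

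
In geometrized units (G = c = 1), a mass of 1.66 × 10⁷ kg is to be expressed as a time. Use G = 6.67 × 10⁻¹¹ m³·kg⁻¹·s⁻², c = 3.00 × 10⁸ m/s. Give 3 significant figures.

Mass → time via G/c³.
1.66 × 10⁷ kg × (G/c³) = 4.10 × 10⁻²⁹ s

4.10 × 10⁻²⁹ s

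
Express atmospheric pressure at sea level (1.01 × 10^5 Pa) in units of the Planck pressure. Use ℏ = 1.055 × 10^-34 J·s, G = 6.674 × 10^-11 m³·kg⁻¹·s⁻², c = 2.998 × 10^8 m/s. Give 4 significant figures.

2.180 × 10^-109

Planck pressure: p_P = c⁷/(ℏG²) = 4.632 × 10^113 Pa.
1.01 × 10^5 / 4.632 × 10^113 = 2.180 × 10^-109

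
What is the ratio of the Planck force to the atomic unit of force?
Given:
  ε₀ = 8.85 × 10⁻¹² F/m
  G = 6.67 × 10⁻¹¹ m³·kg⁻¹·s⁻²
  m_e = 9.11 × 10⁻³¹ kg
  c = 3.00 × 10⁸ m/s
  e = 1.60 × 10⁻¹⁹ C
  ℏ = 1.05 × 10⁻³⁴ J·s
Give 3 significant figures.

Planck force: F_P = c⁴/G = 1.21 × 10⁴⁴ N
atomic unit of force: F_au = E_h/a₀ = m_e²e⁶/((4πε₀)³ℏ⁴) = 8.33 × 10⁻⁸ N
ratio = 1.21 × 10⁴⁴ / 8.33 × 10⁻⁸ = 1.46 × 10⁵¹

1.46 × 10⁵¹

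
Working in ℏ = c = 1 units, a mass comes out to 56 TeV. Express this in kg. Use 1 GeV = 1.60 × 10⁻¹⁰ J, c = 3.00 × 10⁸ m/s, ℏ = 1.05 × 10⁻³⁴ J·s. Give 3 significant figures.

9.96 × 10⁻²³ kg

Mass is [E]/c²; divide by c².
1 GeV → 1/c² × (1 GeV in J) = 1.78 × 10⁻²⁷ kg.
Convert the energy scale: 56 TeV = 5.60 × 10⁴ GeV.
Result: 5.60 × 10⁴ × 1.78 × 10⁻²⁷ = 9.96 × 10⁻²³ kg.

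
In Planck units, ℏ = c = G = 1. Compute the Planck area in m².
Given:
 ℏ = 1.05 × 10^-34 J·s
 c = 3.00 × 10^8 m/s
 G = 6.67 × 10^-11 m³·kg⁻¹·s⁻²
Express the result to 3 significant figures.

The unique combination of the constants set to 1 with dimensions of area is A_P = ℏG/c³.
  = 7.00 × 10^-45 / 2.70 × 10^25
  = 2.59 × 10^-70 m²

2.59 × 10^-70 m²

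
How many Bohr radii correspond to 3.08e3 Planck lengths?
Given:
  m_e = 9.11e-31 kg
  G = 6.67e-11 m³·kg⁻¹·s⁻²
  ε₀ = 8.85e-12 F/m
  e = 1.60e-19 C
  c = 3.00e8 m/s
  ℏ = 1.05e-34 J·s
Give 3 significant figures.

9.44e-22

Planck length: ℓ_P = √(ℏG/c³) = 1.61e-35 m
Bohr radius: a₀ = 4πε₀ℏ²/(m_e e²) = 5.26e-11 m
3.08e3 × 1.61e-35 / 5.26e-11 = 9.44e-22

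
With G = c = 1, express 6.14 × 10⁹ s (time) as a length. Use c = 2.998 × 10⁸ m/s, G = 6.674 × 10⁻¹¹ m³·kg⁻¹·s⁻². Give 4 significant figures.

Time → length via c.
6.14 × 10⁹ s × (c) = 1.841 × 10¹⁸ m

1.841 × 10¹⁸ m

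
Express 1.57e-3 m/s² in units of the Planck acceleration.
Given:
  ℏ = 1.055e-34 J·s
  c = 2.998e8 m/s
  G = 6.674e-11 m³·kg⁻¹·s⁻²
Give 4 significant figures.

2.824e-55

Planck acceleration: a_P = √(c⁷/(ℏG)) = 5.560e51 m/s².
1.57e-3 / 5.560e51 = 2.824e-55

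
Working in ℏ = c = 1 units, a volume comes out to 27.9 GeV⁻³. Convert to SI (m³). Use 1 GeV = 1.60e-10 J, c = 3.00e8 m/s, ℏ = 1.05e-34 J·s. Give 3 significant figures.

Volume is [L]³ = [E]⁻³·(ℏc)³.
1 GeV⁻³ → (ℏc)³ × (1 GeV in J)⁻³ = 7.63e-48 m³.
Result: 27.9 × 7.63e-48 = 2.13e-46 m³.

2.13e-46 m³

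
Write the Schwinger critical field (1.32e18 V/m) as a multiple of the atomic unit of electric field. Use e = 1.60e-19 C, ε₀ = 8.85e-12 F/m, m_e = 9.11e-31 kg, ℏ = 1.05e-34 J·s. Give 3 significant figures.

atomic unit of electric field: E_au = E_h/(e a₀) = m_e²e⁵/((4πε₀)³ℏ⁴) = 5.20e11 V/m.
1.32e18 / 5.20e11 = 2.54e6

2.54e6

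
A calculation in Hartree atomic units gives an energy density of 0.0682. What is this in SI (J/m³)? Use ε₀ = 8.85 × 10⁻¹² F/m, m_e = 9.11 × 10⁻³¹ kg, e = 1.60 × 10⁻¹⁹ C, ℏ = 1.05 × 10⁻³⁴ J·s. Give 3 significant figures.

One atomic unit of energy density: u_au = E_h/a₀³ = m_e⁴e¹⁰/((4πε₀)⁵ℏ⁸) = 3.01 × 10¹³ J/m³.
0.0682 × 3.01 × 10¹³ J/m³ = 2.05 × 10¹² J/m³

2.05 × 10¹² J/m³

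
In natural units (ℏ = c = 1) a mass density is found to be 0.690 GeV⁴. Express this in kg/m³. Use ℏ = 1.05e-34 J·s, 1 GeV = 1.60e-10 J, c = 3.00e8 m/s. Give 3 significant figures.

Mass density is [E]/(c²[L]³) = [E]⁴/(ℏ³c⁵).
1 GeV⁴ → 1/(ℏ³c⁵) × (1 GeV in J)⁴ = 2.33e20 kg/m³.
Result: 0.690 × 2.33e20 = 1.61e20 kg/m³.

1.61e20 kg/m³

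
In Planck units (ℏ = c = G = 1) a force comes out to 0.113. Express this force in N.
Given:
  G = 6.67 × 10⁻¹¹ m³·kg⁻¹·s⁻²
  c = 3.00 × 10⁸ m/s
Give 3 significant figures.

1.37 × 10⁴³ N

One Planck force: F_P = c⁴/G = 1.21 × 10⁴⁴ N.
0.113 × 1.21 × 10⁴⁴ N = 1.37 × 10⁴³ N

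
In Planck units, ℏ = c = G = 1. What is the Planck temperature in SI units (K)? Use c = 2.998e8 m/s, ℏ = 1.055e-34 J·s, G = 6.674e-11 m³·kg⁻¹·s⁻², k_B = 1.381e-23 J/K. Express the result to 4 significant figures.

Dimensional analysis gives T_P = √(ℏc⁵/G) / k_B.
  = √(3.828e18) × 7.241e22
  = 1.417e32 K

1.417e32 K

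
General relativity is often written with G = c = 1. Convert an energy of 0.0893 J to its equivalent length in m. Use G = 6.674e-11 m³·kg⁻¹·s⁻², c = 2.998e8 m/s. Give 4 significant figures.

Energy → length via G/c⁴.
0.0893 J × (G/c⁴) = 7.378e-46 m

7.378e-46 m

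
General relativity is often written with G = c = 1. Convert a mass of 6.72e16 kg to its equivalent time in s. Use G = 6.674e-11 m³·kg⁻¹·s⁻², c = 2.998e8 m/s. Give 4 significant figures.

Mass → time via G/c³.
6.72e16 kg × (G/c³) = 1.664e-19 s

1.664e-19 s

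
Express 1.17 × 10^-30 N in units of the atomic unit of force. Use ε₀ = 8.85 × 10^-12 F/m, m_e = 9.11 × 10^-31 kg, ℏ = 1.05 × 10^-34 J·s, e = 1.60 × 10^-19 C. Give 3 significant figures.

1.40 × 10^-23

atomic unit of force: F_au = E_h/a₀ = m_e²e⁶/((4πε₀)³ℏ⁴) = 8.33 × 10^-8 N.
1.17 × 10^-30 / 8.33 × 10^-8 = 1.40 × 10^-23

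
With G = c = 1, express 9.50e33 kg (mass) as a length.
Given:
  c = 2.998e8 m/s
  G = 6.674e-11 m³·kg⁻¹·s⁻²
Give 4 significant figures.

In G = c = 1 units mass has dimensions of length; the conversion factor is G/c².
9.50e33 kg × (G/c²) = 7.054e6 m

7.054e6 m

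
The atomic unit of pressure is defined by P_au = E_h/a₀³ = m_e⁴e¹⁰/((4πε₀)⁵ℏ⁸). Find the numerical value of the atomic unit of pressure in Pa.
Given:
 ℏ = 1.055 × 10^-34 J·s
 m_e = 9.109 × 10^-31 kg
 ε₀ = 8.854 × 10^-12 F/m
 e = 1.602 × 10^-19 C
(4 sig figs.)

2.929 × 10^13 Pa

P_au = E_h/a₀³ = m_e⁴e¹⁰/((4πε₀)⁵ℏ⁸)
E_h = 4.354 × 10^-18 J
a₀ = 5.297 × 10^-11 m
E_h/a₀³ = 2.929 × 10^13 Pa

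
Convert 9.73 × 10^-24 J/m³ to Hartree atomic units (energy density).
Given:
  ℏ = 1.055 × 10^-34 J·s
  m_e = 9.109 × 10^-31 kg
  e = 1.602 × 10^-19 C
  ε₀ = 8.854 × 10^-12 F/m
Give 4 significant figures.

3.322 × 10^-37

atomic unit of energy density: u_au = E_h/a₀³ = m_e⁴e¹⁰/((4πε₀)⁵ℏ⁸) = 2.929 × 10^13 J/m³.
9.73 × 10^-24 / 2.929 × 10^13 = 3.322 × 10^-37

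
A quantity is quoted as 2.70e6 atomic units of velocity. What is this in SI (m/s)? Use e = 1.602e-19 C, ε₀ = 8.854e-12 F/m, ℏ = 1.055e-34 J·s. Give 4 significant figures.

One atomic unit of velocity: v_au = e²/(4πε₀ℏ) = 2.186e6 m/s.
2.70e6 × 2.186e6 m/s = 5.903e12 m/s

5.903e12 m/s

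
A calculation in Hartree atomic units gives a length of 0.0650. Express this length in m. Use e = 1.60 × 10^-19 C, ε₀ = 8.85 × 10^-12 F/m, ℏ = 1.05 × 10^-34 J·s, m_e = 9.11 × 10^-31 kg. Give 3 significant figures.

3.42 × 10^-12 m

One Bohr radius: a₀ = 4πε₀ℏ²/(m_e e²) = 5.26 × 10^-11 m.
0.0650 × 5.26 × 10^-11 m = 3.42 × 10^-12 m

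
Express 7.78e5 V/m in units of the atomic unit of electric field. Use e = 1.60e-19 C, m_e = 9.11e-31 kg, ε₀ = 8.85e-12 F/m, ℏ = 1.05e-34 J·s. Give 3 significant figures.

1.49e-6

atomic unit of electric field: E_au = E_h/(e a₀) = m_e²e⁵/((4πε₀)³ℏ⁴) = 5.20e11 V/m.
7.78e5 / 5.20e11 = 1.49e-6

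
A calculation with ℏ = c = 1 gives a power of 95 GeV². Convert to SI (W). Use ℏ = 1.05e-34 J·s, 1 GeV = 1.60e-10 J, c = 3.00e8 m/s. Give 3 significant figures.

2.32e16 W

Power is [E]/[T] = [E]²/ℏ.
1 GeV² → 1/ℏ × (1 GeV in J)² = 2.44e14 W.
Result: 95 × 2.44e14 = 2.32e16 W.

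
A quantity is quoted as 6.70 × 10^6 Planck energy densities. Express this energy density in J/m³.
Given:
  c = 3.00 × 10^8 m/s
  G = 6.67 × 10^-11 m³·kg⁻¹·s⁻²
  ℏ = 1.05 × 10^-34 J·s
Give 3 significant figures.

One Planck energy density: u_P = c⁷/(ℏG²) = 4.68 × 10^113 J/m³.
6.70 × 10^6 × 4.68 × 10^113 J/m³ = 3.14 × 10^120 J/m³

3.14 × 10^120 J/m³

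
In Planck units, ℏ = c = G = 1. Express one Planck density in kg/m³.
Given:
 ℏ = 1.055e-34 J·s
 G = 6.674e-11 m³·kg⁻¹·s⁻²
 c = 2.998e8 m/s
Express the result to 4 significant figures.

5.154e96 kg/m³

The unique combination of the constants set to 1 with dimensions of density is ρ_P = c⁵/(ℏG²).
  = 2.422e42 / 4.699e-55
  = 5.154e96 kg/m³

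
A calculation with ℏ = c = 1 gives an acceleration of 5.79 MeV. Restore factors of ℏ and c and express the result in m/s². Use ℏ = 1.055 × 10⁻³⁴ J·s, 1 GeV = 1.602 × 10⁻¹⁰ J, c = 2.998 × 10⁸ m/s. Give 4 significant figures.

2.636 × 10³⁰ m/s²

Acceleration is [L]/[T]² = c·[E]/ℏ.
1 GeV → c/ℏ × (1 GeV in J) = 4.552 × 10³² m/s².
Convert the energy scale: 5.79 MeV = 5.79 × 10⁻³ GeV.
Result: 5.79 × 10⁻³ × 4.552 × 10³² = 2.636 × 10³⁰ m/s².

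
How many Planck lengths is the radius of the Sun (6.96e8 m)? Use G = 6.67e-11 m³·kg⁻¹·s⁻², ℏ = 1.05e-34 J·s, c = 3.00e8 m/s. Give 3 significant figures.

Planck length: ℓ_P = √(ℏG/c³) = 1.61e-35 m.
6.96e8 / 1.61e-35 = 4.32e43

4.32e43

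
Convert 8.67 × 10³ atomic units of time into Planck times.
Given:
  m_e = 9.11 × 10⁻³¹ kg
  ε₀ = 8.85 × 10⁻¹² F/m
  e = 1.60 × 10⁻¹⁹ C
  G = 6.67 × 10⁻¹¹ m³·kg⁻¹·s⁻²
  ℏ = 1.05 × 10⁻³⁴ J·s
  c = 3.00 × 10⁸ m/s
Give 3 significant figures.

3.87 × 10³⁰

atomic unit of time: τ_au = (4πε₀)²ℏ³/(m_e e⁴) = 2.40 × 10⁻¹⁷ s
Planck time: t_P = √(ℏG/c⁵) = 5.37 × 10⁻⁴⁴ s
8.67 × 10³ × 2.40 × 10⁻¹⁷ / 5.37 × 10⁻⁴⁴ = 3.87 × 10³⁰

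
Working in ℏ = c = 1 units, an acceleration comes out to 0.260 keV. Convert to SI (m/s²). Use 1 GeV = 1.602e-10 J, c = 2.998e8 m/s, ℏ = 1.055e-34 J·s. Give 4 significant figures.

Acceleration is [L]/[T]² = c·[E]/ℏ.
1 GeV → c/ℏ × (1 GeV in J) = 4.552e32 m/s².
Convert the energy scale: 0.260 keV = 2.60e-7 GeV.
Result: 2.60e-7 × 4.552e32 = 1.184e26 m/s².

1.184e26 m/s²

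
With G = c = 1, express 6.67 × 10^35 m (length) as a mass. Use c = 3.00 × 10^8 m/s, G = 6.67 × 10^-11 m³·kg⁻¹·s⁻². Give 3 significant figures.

9.00 × 10^62 kg

Length → mass via c²/G.
6.67 × 10^35 m × (c²/G) = 9.00 × 10^62 kg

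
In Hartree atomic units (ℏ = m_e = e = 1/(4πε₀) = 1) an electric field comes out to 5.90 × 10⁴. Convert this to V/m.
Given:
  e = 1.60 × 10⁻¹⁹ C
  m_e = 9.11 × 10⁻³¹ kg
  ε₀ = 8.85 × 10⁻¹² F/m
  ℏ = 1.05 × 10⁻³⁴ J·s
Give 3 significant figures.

3.07 × 10¹⁶ V/m

One atomic unit of electric field: E_au = E_h/(e a₀) = m_e²e⁵/((4πε₀)³ℏ⁴) = 5.20 × 10¹¹ V/m.
5.90 × 10⁴ × 5.20 × 10¹¹ V/m = 3.07 × 10¹⁶ V/m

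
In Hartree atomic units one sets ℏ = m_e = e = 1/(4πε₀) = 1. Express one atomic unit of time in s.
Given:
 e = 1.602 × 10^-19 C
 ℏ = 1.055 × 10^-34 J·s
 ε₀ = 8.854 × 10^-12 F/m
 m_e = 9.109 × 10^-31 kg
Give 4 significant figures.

τ_au = (4πε₀)²ℏ³/(m_e e⁴)
E_h = 4.354 × 10^-18 J
ℏ/E_h = 2.423 × 10^-17 s

2.423 × 10^-17 s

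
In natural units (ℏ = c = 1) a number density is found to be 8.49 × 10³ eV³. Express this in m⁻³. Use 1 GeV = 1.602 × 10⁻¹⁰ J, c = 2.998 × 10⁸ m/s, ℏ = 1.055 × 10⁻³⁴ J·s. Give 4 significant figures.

1.103 × 10²⁴ m⁻³

Number density is [L]⁻³ = [E]³/(ℏc)³.
1 GeV³ → 1/(ℏc)³ × (1 GeV in J)³ = 1.299 × 10⁴⁷ m⁻³.
Convert the energy scale: 8.49 × 10³ eV³ = 8.49 × 10⁻²⁴ GeV³.
Result: 8.49 × 10⁻²⁴ × 1.299 × 10⁴⁷ = 1.103 × 10²⁴ m⁻³.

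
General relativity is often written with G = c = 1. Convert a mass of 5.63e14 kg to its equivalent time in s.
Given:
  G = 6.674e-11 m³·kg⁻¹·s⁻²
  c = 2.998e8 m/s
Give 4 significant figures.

Mass → time via G/c³.
5.63e14 kg × (G/c³) = 1.394e-21 s

1.394e-21 s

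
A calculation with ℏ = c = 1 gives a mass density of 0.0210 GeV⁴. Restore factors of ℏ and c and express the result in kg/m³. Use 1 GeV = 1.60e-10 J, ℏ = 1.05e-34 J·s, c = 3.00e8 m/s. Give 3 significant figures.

Mass density is [E]/(c²[L]³) = [E]⁴/(ℏ³c⁵).
1 GeV⁴ → 1/(ℏ³c⁵) × (1 GeV in J)⁴ = 2.33e20 kg/m³.
Result: 0.0210 × 2.33e20 = 4.89e18 kg/m³.

4.89e18 kg/m³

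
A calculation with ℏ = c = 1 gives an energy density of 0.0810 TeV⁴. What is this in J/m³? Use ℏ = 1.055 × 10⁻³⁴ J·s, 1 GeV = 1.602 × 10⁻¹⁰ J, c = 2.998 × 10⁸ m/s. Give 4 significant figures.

1.686 × 10⁴⁸ J/m³

[E]/[L]³ = [E]⁴/(ℏc)³; restore (ℏc)⁻³.
1 GeV⁴ → 1/(ℏc)³ × (1 GeV in J)⁴ = 2.082 × 10³⁷ J/m³.
Convert the energy scale: 0.0810 TeV⁴ = 8.10 × 10¹⁰ GeV⁴.
Result: 8.10 × 10¹⁰ × 2.082 × 10³⁷ = 1.686 × 10⁴⁸ J/m³.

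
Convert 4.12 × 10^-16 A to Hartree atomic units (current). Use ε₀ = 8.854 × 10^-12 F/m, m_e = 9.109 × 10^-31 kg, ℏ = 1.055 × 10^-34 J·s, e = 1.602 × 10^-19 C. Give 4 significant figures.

6.231 × 10^-14

atomic unit of electric current: I_au = e E_h/ℏ = m_e e⁵/((4πε₀)²ℏ³) = 6.612 × 10^-3 A.
4.12 × 10^-16 / 6.612 × 10^-3 = 6.231 × 10^-14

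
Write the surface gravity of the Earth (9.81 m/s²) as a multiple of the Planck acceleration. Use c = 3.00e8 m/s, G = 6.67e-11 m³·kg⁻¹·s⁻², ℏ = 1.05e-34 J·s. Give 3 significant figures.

1.76e-51

Planck acceleration: a_P = √(c⁷/(ℏG)) = 5.59e51 m/s².
9.81 / 5.59e51 = 1.76e-51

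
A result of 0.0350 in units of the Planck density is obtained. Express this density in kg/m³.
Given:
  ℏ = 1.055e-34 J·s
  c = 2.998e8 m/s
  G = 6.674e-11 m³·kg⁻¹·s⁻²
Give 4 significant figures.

1.804e95 kg/m³

One Planck density: ρ_P = c⁵/(ℏG²) = 5.154e96 kg/m³.
0.0350 × 5.154e96 kg/m³ = 1.804e95 kg/m³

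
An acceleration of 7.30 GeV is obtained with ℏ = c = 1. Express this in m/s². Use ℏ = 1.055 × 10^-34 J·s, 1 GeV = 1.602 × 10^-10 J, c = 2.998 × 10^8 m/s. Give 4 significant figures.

3.323 × 10^33 m/s²

Acceleration is [L]/[T]² = c·[E]/ℏ.
1 GeV → c/ℏ × (1 GeV in J) = 4.552 × 10^32 m/s².
Result: 7.30 × 4.552 × 10^32 = 3.323 × 10^33 m/s².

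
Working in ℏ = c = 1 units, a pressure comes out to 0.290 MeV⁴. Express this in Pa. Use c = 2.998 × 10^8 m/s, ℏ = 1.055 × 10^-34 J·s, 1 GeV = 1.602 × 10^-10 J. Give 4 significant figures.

Pressure is [E]/[L]³ = [E]⁴/(ℏc)³.
1 GeV⁴ → 1/(ℏc)³ × (1 GeV in J)⁴ = 2.082 × 10^37 Pa.
Convert the energy scale: 0.290 MeV⁴ = 2.90 × 10^-13 GeV⁴.
Result: 2.90 × 10^-13 × 2.082 × 10^37 = 6.037 × 10^24 Pa.

6.037 × 10^24 Pa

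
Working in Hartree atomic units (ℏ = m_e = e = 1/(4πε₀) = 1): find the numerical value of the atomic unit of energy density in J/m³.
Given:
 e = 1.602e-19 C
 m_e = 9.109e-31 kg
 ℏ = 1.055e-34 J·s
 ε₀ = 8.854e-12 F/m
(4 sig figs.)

The unique combination of the constants set to 1 with dimensions of energy density is u_au = E_h/a₀³ = m_e⁴e¹⁰/((4πε₀)⁵ℏ⁸).
E_h = 4.354e-18 J
a₀ = 5.297e-11 m
E_h/a₀³ = 2.929e13 J/m³

2.929e13 J/m³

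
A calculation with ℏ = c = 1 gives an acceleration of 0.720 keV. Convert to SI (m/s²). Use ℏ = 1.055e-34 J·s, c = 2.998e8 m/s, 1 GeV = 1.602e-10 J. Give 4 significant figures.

3.278e26 m/s²

Acceleration is [L]/[T]² = c·[E]/ℏ.
1 GeV → c/ℏ × (1 GeV in J) = 4.552e32 m/s².
Convert the energy scale: 0.720 keV = 7.20e-7 GeV.
Result: 7.20e-7 × 4.552e32 = 3.278e26 m/s².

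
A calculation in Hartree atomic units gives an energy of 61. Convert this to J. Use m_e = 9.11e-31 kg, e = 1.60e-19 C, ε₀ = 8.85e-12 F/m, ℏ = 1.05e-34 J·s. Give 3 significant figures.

2.67e-16 J

One hartree: E_h = m_e e⁴/(4πε₀ℏ)² = 4.38e-18 J.
61 × 4.38e-18 J = 2.67e-16 J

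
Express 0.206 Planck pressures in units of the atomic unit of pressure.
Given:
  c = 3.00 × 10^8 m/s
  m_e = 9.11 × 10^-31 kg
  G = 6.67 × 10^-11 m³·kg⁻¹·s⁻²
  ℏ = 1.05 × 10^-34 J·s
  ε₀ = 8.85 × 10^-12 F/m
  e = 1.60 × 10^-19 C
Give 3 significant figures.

Planck pressure: p_P = c⁷/(ℏG²) = 4.68 × 10^113 Pa
atomic unit of pressure: P_au = E_h/a₀³ = m_e⁴e¹⁰/((4πε₀)⁵ℏ⁸) = 3.01 × 10^13 Pa
0.206 × 4.68 × 10^113 / 3.01 × 10^13 = 3.20 × 10^99

3.20 × 10^99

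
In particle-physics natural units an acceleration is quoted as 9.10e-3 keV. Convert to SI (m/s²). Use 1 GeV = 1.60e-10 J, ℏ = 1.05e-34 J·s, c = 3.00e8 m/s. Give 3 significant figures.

Acceleration is [L]/[T]² = c·[E]/ℏ.
1 GeV → c/ℏ × (1 GeV in J) = 4.57e32 m/s².
Convert the energy scale: 9.10e-3 keV = 9.10e-9 GeV.
Result: 9.10e-9 × 4.57e32 = 4.16e24 m/s².

4.16e24 m/s²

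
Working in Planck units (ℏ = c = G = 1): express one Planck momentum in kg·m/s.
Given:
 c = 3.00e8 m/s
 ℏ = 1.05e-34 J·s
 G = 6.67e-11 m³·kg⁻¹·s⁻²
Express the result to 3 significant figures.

The unique combination of the constants set to 1 with dimensions of momentum is p_P = √(ℏc³/G).
  = √(42.5)
  = 6.52 kg·m/s

6.52 kg·m/s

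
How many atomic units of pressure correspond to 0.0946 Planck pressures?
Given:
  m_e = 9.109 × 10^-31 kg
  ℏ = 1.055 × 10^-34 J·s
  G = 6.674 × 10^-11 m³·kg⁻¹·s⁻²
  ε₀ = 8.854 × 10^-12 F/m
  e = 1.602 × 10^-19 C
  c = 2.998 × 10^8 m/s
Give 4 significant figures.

1.496 × 10^99

Planck pressure: p_P = c⁷/(ℏG²) = 4.632 × 10^113 Pa
atomic unit of pressure: P_au = E_h/a₀³ = m_e⁴e¹⁰/((4πε₀)⁵ℏ⁸) = 2.929 × 10^13 Pa
0.0946 × 4.632 × 10^113 / 2.929 × 10^13 = 1.496 × 10^99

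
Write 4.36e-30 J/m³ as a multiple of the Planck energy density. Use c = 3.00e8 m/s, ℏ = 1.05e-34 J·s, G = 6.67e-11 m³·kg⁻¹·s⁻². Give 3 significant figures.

9.31e-144

Planck energy density: u_P = c⁷/(ℏG²) = 4.68e113 J/m³.
4.36e-30 / 4.68e113 = 9.31e-144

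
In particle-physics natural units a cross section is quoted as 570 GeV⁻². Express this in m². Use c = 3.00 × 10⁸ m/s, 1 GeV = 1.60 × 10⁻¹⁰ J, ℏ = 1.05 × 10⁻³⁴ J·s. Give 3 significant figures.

2.21 × 10⁻²⁹ m²

Area is [L]² = [E]⁻²·(ℏc)²; restore (ℏc)².
1 GeV⁻² → (ℏc)² × (1 GeV in J)⁻² = 3.88 × 10⁻³² m².
Result: 570 × 3.88 × 10⁻³² = 2.21 × 10⁻²⁹ m².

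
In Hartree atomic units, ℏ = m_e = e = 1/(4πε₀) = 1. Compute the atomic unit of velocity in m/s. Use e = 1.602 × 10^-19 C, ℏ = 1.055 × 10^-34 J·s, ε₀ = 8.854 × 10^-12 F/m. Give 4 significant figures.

2.186 × 10^6 m/s

Dimensional analysis gives v_au = e²/(4πε₀ℏ).
  = 2.566 × 10^-38 / 1.174 × 10^-44
  = 2.186 × 10^6 m/s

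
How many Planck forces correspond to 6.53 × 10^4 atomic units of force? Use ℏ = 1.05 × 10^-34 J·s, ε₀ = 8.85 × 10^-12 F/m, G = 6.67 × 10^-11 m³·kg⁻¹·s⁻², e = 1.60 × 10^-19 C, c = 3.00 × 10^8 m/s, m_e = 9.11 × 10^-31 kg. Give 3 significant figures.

4.48 × 10^-47

atomic unit of force: F_au = E_h/a₀ = m_e²e⁶/((4πε₀)³ℏ⁴) = 8.33 × 10^-8 N
Planck force: F_P = c⁴/G = 1.21 × 10^44 N
6.53 × 10^4 × 8.33 × 10^-8 / 1.21 × 10^44 = 4.48 × 10^-47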